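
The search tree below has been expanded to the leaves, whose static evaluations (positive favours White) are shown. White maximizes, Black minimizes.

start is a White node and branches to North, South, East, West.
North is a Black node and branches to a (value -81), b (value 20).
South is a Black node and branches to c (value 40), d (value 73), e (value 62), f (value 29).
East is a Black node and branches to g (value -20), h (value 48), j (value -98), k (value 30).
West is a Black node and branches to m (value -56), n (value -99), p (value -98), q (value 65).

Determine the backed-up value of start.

29

North (Black): min(-81, 20) = -81
South (Black): min(40, 73, 62, 29) = 29
East (Black): min(-20, 48, -98, 30) = -98
West (Black): min(-56, -99, -98, 65) = -99
start (White): max(-81, 29, -98, -99) = 29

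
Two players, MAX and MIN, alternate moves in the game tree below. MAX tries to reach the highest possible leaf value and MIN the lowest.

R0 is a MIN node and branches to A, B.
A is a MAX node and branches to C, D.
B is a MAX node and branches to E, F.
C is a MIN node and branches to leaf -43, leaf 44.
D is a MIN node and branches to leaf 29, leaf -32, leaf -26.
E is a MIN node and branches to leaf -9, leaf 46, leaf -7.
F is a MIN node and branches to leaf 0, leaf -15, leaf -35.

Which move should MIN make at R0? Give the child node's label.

C (MIN): min(-43, 44) = -43
D (MIN): min(29, -32, -26) = -32
A (MAX): max(-43, -32) = -32
E (MIN): min(-9, 46, -7) = -9
F (MIN): min(0, -15, -35) = -35
B (MAX): max(-9, -35) = -9
R0 (MIN): min(-32, -9) = -32
MIN at R0 wants the lowest of {A=-32, B=-9}, so chooses A.

A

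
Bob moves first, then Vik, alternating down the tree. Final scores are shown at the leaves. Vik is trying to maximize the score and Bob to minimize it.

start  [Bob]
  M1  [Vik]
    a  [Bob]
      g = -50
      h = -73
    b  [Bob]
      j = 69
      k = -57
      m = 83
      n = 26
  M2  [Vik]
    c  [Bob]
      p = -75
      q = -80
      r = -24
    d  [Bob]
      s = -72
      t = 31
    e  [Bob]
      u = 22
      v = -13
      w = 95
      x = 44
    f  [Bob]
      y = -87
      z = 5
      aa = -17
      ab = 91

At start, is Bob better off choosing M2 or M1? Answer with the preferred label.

c (Bob): min(-75, -80, -24) = -80
d (Bob): min(-72, 31) = -72
e (Bob): min(22, -13, 95, 44) = -13
f (Bob): min(-87, 5, -17, 91) = -87
M2 (Vik): max(-80, -72, -13, -87) = -13
a (Bob): min(-50, -73) = -73
b (Bob): min(69, -57, 83, 26) = -57
M1 (Vik): max(-73, -57) = -57
Bob prefers the lower value; M2=-13, M1=-57. M1 is better since -57 < -13.

M1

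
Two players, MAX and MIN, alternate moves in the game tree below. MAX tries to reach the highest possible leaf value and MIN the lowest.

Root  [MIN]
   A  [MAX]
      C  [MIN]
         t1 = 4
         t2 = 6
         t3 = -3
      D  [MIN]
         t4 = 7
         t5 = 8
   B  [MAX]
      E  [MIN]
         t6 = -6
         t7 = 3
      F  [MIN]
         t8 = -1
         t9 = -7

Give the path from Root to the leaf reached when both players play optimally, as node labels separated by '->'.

Root -> B -> E -> t6

C (MIN): min(4, 6, -3) = -3
D (MIN): min(7, 8) = 7
A (MAX): max(-3, 7) = 7
E (MIN): min(-6, 3) = -6
F (MIN): min(-1, -7) = -7
B (MAX): max(-6, -7) = -6
Root (MIN): min(7, -6) = -6
At Root, MIN picks B (lowest: -6).
At B, MAX picks E (highest: -6).
At E, MIN picks t6 (lowest: -6).
Terminal value -6.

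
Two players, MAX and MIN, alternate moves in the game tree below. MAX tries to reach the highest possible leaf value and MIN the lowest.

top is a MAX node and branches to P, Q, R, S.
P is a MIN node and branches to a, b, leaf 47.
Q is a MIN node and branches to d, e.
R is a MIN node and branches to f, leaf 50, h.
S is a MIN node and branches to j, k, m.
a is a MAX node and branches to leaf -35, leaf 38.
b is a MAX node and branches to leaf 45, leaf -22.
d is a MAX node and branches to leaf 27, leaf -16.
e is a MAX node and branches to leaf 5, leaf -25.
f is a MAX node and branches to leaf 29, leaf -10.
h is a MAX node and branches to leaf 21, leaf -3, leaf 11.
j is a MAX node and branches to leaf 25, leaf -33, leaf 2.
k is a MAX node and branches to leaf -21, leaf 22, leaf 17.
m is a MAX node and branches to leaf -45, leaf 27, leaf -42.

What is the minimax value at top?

a (MAX): max(-35, 38) = 38
b (MAX): max(45, -22) = 45
P (MIN): min(38, 45, 47) = 38
d (MAX): max(27, -16) = 27
e (MAX): max(5, -25) = 5
Q (MIN): min(27, 5) = 5
f (MAX): max(29, -10) = 29
h (MAX): max(21, -3, 11) = 21
R (MIN): min(29, 50, 21) = 21
j (MAX): max(25, -33, 2) = 25
k (MAX): max(-21, 22, 17) = 22
m (MAX): max(-45, 27, -42) = 27
S (MIN): min(25, 22, 27) = 22
top (MAX): max(38, 5, 21, 22) = 38

38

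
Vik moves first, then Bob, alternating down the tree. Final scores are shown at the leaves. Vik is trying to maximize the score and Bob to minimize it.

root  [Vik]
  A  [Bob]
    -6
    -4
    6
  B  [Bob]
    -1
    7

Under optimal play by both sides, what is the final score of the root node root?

A (Bob): min(-6, -4, 6) = -6
B (Bob): min(-1, 7) = -1
root (Vik): max(-6, -1) = -1

-1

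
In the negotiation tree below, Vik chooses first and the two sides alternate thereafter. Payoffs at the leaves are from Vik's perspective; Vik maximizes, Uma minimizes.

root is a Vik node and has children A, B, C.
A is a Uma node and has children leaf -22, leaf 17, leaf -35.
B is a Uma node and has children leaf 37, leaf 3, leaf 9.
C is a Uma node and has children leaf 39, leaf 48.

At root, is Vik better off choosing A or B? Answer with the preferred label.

B

A (Uma): min(-22, 17, -35) = -35
B (Uma): min(37, 3, 9) = 3
Vik prefers the higher value; A=-35, B=3. B is better since 3 > -35.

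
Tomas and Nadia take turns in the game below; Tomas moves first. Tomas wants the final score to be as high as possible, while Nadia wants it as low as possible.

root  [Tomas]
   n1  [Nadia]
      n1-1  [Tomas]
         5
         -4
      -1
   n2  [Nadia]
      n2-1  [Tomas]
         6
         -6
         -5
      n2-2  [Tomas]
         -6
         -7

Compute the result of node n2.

n2-1 (Tomas): max(6, -6, -5) = 6
n2-2 (Tomas): max(-6, -7) = -6
n2 (Nadia): min(6, -6) = -6

-6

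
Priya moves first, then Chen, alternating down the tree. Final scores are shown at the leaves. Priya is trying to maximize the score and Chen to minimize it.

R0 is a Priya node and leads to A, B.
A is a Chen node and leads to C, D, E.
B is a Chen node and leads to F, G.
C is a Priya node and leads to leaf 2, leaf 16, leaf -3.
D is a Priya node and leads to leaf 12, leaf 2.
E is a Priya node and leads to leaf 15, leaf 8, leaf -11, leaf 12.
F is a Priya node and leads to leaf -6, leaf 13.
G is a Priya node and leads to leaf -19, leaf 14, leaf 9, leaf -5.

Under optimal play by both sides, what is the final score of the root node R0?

13

C (Priya): max(2, 16, -3) = 16
D (Priya): max(12, 2) = 12
E (Priya): max(15, 8, -11, 12) = 15
A (Chen): min(16, 12, 15) = 12
F (Priya): max(-6, 13) = 13
G (Priya): max(-19, 14, 9, -5) = 14
B (Chen): min(13, 14) = 13
R0 (Priya): max(12, 13) = 13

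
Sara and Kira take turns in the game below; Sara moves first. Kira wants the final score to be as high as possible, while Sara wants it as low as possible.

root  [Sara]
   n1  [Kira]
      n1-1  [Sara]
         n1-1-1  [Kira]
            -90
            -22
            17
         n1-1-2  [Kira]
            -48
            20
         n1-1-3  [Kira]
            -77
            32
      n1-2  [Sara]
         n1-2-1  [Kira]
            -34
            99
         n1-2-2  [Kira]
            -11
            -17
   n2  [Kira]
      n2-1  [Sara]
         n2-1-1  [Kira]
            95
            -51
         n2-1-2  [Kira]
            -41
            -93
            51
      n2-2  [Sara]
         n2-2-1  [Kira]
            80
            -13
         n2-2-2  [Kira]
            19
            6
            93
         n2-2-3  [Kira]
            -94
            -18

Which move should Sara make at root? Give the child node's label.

n1-1-1 (Kira): max(-90, -22, 17) = 17
n1-1-2 (Kira): max(-48, 20) = 20
n1-1-3 (Kira): max(-77, 32) = 32
n1-1 (Sara): min(17, 20, 32) = 17
n1-2-1 (Kira): max(-34, 99) = 99
n1-2-2 (Kira): max(-11, -17) = -11
n1-2 (Sara): min(99, -11) = -11
n1 (Kira): max(17, -11) = 17
n2-1-1 (Kira): max(95, -51) = 95
n2-1-2 (Kira): max(-41, -93, 51) = 51
n2-1 (Sara): min(95, 51) = 51
n2-2-1 (Kira): max(80, -13) = 80
n2-2-2 (Kira): max(19, 6, 93) = 93
n2-2-3 (Kira): max(-94, -18) = -18
n2-2 (Sara): min(80, 93, -18) = -18
n2 (Kira): max(51, -18) = 51
root (Sara): min(17, 51) = 17
Sara at root wants the lowest of {n1=17, n2=51}, so chooses n1.

n1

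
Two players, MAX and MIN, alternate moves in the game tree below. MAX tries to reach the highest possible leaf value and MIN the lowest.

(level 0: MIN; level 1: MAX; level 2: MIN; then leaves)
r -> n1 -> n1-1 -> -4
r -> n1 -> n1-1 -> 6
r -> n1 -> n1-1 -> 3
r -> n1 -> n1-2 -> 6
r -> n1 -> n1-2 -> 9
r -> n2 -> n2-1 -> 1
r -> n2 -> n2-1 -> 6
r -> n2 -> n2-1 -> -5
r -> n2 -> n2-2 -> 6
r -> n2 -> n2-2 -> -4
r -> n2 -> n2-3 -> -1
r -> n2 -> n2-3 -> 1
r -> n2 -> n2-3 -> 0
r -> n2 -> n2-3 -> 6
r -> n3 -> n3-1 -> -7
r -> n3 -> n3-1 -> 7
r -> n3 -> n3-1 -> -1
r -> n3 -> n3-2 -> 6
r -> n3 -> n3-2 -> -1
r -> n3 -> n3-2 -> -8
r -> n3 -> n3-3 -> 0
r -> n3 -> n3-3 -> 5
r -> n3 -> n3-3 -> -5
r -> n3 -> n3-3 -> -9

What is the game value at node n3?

-7

n3-1 (MIN): min(-7, 7, -1) = -7
n3-2 (MIN): min(6, -1, -8) = -8
n3-3 (MIN): min(0, 5, -5, -9) = -9
n3 (MAX): max(-7, -8, -9) = -7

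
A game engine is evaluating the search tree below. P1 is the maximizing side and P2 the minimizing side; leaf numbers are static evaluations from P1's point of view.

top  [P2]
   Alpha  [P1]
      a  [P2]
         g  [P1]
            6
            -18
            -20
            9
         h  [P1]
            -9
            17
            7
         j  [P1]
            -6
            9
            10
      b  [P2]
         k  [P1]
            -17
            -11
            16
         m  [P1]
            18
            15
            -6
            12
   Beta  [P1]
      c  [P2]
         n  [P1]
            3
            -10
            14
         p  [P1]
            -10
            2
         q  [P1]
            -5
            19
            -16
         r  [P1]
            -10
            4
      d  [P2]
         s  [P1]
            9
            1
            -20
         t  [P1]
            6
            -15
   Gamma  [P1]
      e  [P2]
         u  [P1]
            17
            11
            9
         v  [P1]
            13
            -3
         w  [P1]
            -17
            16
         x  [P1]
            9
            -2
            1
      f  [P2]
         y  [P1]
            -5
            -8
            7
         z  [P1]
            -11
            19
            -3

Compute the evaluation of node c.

2

n (P1): max(3, -10, 14) = 14
p (P1): max(-10, 2) = 2
q (P1): max(-5, 19, -16) = 19
r (P1): max(-10, 4) = 4
c (P2): min(14, 2, 19, 4) = 2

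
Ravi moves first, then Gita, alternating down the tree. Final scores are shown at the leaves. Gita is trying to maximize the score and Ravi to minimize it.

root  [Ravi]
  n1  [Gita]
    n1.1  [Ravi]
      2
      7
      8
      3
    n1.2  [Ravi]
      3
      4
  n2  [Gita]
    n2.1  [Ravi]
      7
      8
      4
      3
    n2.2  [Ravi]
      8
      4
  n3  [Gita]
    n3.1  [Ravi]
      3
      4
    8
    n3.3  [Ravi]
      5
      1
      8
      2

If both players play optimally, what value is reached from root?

3

n1.1 (Ravi): min(2, 7, 8, 3) = 2
n1.2 (Ravi): min(3, 4) = 3
n1 (Gita): max(2, 3) = 3
n2.1 (Ravi): min(7, 8, 4, 3) = 3
n2.2 (Ravi): min(8, 4) = 4
n2 (Gita): max(3, 4) = 4
n3.1 (Ravi): min(3, 4) = 3
n3.3 (Ravi): min(5, 1, 8, 2) = 1
n3 (Gita): max(3, 8, 1) = 8
root (Ravi): min(3, 4, 8) = 3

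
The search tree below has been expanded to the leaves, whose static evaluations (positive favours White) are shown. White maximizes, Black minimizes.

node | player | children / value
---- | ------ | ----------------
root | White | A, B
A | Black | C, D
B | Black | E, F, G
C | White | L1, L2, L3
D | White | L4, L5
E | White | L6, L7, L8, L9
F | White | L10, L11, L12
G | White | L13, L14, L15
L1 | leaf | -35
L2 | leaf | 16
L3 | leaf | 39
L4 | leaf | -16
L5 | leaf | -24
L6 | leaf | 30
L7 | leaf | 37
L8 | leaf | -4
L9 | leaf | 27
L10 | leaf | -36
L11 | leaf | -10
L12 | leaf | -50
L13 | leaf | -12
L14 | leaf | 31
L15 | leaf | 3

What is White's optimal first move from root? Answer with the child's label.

C (White): max(-35, 16, 39) = 39
D (White): max(-16, -24) = -16
A (Black): min(39, -16) = -16
E (White): max(30, 37, -4, 27) = 37
F (White): max(-36, -10, -50) = -10
G (White): max(-12, 31, 3) = 31
B (Black): min(37, -10, 31) = -10
root (White): max(-16, -10) = -10
White at root wants the highest of {A=-16, B=-10}, so chooses B.

B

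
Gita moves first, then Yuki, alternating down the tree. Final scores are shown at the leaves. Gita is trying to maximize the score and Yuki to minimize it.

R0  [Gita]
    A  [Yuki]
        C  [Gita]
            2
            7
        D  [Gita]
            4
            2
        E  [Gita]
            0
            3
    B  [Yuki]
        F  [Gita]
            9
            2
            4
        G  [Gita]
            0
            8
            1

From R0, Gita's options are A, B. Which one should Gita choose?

C (Gita): max(2, 7) = 7
D (Gita): max(4, 2) = 4
E (Gita): max(0, 3) = 3
A (Yuki): min(7, 4, 3) = 3
F (Gita): max(9, 2, 4) = 9
G (Gita): max(0, 8, 1) = 8
B (Yuki): min(9, 8) = 8
R0 (Gita): max(3, 8) = 8
Gita at R0 wants the highest of {A=3, B=8}, so chooses B.

B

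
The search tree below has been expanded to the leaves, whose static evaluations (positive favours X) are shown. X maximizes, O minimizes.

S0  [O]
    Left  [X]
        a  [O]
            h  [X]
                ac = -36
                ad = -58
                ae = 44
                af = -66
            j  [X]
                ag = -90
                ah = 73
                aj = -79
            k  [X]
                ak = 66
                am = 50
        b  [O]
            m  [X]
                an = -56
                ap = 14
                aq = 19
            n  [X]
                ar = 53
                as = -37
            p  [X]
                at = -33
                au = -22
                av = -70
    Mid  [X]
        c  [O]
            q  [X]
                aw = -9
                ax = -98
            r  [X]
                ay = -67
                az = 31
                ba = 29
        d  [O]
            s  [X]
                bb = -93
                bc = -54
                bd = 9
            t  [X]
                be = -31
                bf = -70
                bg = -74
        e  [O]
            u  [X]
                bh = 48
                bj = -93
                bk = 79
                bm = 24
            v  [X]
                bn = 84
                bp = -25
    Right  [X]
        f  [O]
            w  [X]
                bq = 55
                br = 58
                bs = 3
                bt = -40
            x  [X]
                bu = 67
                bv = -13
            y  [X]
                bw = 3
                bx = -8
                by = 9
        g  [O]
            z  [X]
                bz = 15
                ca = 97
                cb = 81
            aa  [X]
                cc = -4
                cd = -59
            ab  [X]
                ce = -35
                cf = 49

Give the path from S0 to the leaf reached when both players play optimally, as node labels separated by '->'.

S0 -> Right -> f -> y -> by

h (X): max(-36, -58, 44, -66) = 44
j (X): max(-90, 73, -79) = 73
k (X): max(66, 50) = 66
a (O): min(44, 73, 66) = 44
m (X): max(-56, 14, 19) = 19
n (X): max(53, -37) = 53
p (X): max(-33, -22, -70) = -22
b (O): min(19, 53, -22) = -22
Left (X): max(44, -22) = 44
q (X): max(-9, -98) = -9
r (X): max(-67, 31, 29) = 31
c (O): min(-9, 31) = -9
s (X): max(-93, -54, 9) = 9
t (X): max(-31, -70, -74) = -31
d (O): min(9, -31) = -31
u (X): max(48, -93, 79, 24) = 79
v (X): max(84, -25) = 84
e (O): min(79, 84) = 79
Mid (X): max(-9, -31, 79) = 79
w (X): max(55, 58, 3, -40) = 58
x (X): max(67, -13) = 67
y (X): max(3, -8, 9) = 9
f (O): min(58, 67, 9) = 9
z (X): max(15, 97, 81) = 97
aa (X): max(-4, -59) = -4
ab (X): max(-35, 49) = 49
g (O): min(97, -4, 49) = -4
Right (X): max(9, -4) = 9
S0 (O): min(44, 79, 9) = 9
At S0, O picks Right (lowest: 9).
At Right, X picks f (highest: 9).
At f, O picks y (lowest: 9).
At y, X picks by (highest: 9).
Terminal value 9.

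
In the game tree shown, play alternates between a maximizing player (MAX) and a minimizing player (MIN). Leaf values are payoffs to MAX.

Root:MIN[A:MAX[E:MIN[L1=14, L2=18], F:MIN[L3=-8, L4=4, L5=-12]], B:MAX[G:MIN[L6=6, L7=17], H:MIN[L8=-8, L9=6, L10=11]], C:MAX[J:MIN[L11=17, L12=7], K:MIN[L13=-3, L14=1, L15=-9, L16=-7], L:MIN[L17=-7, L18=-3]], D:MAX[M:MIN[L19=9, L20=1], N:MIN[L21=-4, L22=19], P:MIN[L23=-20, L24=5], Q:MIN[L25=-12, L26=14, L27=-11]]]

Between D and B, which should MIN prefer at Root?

D

M (MIN): min(9, 1) = 1
N (MIN): min(-4, 19) = -4
P (MIN): min(-20, 5) = -20
Q (MIN): min(-12, 14, -11) = -12
D (MAX): max(1, -4, -20, -12) = 1
G (MIN): min(6, 17) = 6
H (MIN): min(-8, 6, 11) = -8
B (MAX): max(6, -8) = 6
MIN prefers the lower value; D=1, B=6. D is better since 1 < 6.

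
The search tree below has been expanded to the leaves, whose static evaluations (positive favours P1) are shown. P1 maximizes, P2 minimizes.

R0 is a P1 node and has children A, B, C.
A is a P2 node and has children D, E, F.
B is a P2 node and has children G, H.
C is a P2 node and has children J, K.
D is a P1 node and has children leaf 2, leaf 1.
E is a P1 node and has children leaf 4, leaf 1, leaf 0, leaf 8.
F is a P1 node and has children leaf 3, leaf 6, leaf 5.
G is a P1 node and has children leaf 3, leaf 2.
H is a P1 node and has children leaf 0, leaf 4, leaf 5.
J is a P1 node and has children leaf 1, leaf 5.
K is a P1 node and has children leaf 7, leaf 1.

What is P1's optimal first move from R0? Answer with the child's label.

D (P1): max(2, 1) = 2
E (P1): max(4, 1, 0, 8) = 8
F (P1): max(3, 6, 5) = 6
A (P2): min(2, 8, 6) = 2
G (P1): max(3, 2) = 3
H (P1): max(0, 4, 5) = 5
B (P2): min(3, 5) = 3
J (P1): max(1, 5) = 5
K (P1): max(7, 1) = 7
C (P2): min(5, 7) = 5
R0 (P1): max(2, 3, 5) = 5
P1 at R0 wants the highest of {A=2, B=3, C=5}, so chooses C.

C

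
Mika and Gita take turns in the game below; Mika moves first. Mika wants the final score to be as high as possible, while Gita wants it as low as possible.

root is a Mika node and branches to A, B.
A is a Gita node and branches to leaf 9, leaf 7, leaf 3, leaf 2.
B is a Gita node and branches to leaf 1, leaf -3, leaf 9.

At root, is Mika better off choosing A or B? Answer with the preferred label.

A (Gita): min(9, 7, 3, 2) = 2
B (Gita): min(1, -3, 9) = -3
Mika prefers the higher value; A=2, B=-3. A is better since 2 > -3.

A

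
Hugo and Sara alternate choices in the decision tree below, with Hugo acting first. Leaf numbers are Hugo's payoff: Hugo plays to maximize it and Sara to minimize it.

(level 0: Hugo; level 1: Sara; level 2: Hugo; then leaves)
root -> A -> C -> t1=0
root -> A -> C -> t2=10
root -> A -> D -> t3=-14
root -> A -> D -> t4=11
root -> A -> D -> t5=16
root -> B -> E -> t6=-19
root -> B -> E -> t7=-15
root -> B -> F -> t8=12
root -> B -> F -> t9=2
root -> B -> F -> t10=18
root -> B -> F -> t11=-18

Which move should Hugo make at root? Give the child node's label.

A

C (Hugo): max(0, 10) = 10
D (Hugo): max(-14, 11, 16) = 16
A (Sara): min(10, 16) = 10
E (Hugo): max(-19, -15) = -15
F (Hugo): max(12, 2, 18, -18) = 18
B (Sara): min(-15, 18) = -15
root (Hugo): max(10, -15) = 10
Hugo at root wants the highest of {A=10, B=-15}, so chooses A.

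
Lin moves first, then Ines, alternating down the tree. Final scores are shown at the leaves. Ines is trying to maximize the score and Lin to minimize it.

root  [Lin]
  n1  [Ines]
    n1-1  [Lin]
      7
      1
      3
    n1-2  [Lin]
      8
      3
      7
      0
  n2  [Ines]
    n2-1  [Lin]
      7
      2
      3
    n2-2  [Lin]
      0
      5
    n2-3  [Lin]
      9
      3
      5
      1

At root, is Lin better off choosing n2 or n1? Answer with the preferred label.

n1

n2-1 (Lin): min(7, 2, 3) = 2
n2-2 (Lin): min(0, 5) = 0
n2-3 (Lin): min(9, 3, 5, 1) = 1
n2 (Ines): max(2, 0, 1) = 2
n1-1 (Lin): min(7, 1, 3) = 1
n1-2 (Lin): min(8, 3, 7, 0) = 0
n1 (Ines): max(1, 0) = 1
Lin prefers the lower value; n2=2, n1=1. n1 is better since 1 < 2.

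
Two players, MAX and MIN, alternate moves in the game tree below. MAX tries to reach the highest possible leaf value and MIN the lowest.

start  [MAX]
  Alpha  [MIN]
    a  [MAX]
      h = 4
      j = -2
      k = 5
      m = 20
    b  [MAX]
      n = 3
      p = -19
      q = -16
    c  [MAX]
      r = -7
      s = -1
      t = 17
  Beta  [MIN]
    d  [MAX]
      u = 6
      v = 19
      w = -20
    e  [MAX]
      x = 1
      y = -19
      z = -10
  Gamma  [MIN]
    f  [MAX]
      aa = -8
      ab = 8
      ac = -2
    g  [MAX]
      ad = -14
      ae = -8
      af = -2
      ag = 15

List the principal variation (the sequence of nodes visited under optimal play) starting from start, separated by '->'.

a (MAX): max(4, -2, 5, 20) = 20
b (MAX): max(3, -19, -16) = 3
c (MAX): max(-7, -1, 17) = 17
Alpha (MIN): min(20, 3, 17) = 3
d (MAX): max(6, 19, -20) = 19
e (MAX): max(1, -19, -10) = 1
Beta (MIN): min(19, 1) = 1
f (MAX): max(-8, 8, -2) = 8
g (MAX): max(-14, -8, -2, 15) = 15
Gamma (MIN): min(8, 15) = 8
start (MAX): max(3, 1, 8) = 8
At start, MAX picks Gamma (highest: 8).
At Gamma, MIN picks f (lowest: 8).
At f, MAX picks ab (highest: 8).
Terminal value 8.

start -> Gamma -> f -> ab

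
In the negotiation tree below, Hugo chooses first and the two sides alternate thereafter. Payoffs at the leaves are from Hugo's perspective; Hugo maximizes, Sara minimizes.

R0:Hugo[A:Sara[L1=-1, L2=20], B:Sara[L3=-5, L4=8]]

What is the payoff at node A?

A (Sara): min(-1, 20) = -1

-1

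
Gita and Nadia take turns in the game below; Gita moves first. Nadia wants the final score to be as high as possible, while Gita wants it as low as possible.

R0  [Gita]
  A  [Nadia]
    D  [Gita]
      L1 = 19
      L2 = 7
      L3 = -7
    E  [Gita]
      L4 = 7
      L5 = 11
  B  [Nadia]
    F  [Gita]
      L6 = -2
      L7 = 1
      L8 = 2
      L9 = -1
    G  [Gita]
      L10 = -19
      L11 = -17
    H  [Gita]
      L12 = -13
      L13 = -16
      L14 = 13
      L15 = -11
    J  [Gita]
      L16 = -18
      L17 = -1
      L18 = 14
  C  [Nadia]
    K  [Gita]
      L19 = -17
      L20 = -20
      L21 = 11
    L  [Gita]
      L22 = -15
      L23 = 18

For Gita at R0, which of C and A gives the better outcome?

K (Gita): min(-17, -20, 11) = -20
L (Gita): min(-15, 18) = -15
C (Nadia): max(-20, -15) = -15
D (Gita): min(19, 7, -7) = -7
E (Gita): min(7, 11) = 7
A (Nadia): max(-7, 7) = 7
Gita prefers the lower value; C=-15, A=7. C is better since -15 < 7.

C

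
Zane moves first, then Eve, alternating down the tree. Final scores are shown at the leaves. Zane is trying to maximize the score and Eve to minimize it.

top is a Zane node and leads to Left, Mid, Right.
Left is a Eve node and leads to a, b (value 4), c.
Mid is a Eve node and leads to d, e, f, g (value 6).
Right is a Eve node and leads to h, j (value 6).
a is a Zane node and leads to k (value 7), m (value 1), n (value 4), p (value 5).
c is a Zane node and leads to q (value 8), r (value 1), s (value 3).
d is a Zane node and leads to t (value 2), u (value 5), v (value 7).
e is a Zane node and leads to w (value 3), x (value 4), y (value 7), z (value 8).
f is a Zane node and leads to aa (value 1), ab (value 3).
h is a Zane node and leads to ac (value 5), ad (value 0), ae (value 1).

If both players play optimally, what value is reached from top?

5

a (Zane): max(7, 1, 4, 5) = 7
c (Zane): max(8, 1, 3) = 8
Left (Eve): min(7, 4, 8) = 4
d (Zane): max(2, 5, 7) = 7
e (Zane): max(3, 4, 7, 8) = 8
f (Zane): max(1, 3) = 3
Mid (Eve): min(7, 8, 3, 6) = 3
h (Zane): max(5, 0, 1) = 5
Right (Eve): min(5, 6) = 5
top (Zane): max(4, 3, 5) = 5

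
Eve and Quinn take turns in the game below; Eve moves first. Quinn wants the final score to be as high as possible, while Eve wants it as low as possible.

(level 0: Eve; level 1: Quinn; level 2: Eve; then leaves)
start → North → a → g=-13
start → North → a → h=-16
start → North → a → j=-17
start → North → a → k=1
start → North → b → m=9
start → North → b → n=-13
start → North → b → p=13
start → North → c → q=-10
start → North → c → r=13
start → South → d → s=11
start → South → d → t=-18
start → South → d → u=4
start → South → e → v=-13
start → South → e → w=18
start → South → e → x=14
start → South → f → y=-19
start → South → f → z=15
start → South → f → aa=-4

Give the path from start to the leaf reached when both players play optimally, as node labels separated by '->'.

start -> South -> e -> v

a (Eve): min(-13, -16, -17, 1) = -17
b (Eve): min(9, -13, 13) = -13
c (Eve): min(-10, 13) = -10
North (Quinn): max(-17, -13, -10) = -10
d (Eve): min(11, -18, 4) = -18
e (Eve): min(-13, 18, 14) = -13
f (Eve): min(-19, 15, -4) = -19
South (Quinn): max(-18, -13, -19) = -13
start (Eve): min(-10, -13) = -13
At start, Eve picks South (lowest: -13).
At South, Quinn picks e (highest: -13).
At e, Eve picks v (lowest: -13).
Terminal value -13.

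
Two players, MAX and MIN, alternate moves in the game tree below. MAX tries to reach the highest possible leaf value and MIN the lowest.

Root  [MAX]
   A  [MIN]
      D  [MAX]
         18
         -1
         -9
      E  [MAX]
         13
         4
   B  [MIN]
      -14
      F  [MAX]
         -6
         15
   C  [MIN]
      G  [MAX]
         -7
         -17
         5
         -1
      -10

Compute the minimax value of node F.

F (MAX): max(-6, 15) = 15

15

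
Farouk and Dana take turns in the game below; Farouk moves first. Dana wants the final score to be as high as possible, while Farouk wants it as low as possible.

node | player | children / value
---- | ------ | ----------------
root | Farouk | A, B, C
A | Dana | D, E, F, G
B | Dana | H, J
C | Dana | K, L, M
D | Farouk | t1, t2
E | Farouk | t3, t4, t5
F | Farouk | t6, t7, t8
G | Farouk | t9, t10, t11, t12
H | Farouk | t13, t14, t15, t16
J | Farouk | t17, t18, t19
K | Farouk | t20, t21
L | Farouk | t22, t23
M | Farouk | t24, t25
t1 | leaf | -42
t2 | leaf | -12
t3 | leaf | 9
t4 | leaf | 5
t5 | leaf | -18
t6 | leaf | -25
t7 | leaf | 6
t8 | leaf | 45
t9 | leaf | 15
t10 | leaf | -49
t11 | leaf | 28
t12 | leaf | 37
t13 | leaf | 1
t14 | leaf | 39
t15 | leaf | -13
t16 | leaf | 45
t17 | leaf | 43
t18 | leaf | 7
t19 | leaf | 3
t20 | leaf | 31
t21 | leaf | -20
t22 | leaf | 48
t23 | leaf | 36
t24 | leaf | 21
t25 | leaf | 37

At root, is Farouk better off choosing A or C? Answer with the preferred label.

A

D (Farouk): min(-42, -12) = -42
E (Farouk): min(9, 5, -18) = -18
F (Farouk): min(-25, 6, 45) = -25
G (Farouk): min(15, -49, 28, 37) = -49
A (Dana): max(-42, -18, -25, -49) = -18
K (Farouk): min(31, -20) = -20
L (Farouk): min(48, 36) = 36
M (Farouk): min(21, 37) = 21
C (Dana): max(-20, 36, 21) = 36
Farouk prefers the lower value; A=-18, C=36. A is better since -18 < 36.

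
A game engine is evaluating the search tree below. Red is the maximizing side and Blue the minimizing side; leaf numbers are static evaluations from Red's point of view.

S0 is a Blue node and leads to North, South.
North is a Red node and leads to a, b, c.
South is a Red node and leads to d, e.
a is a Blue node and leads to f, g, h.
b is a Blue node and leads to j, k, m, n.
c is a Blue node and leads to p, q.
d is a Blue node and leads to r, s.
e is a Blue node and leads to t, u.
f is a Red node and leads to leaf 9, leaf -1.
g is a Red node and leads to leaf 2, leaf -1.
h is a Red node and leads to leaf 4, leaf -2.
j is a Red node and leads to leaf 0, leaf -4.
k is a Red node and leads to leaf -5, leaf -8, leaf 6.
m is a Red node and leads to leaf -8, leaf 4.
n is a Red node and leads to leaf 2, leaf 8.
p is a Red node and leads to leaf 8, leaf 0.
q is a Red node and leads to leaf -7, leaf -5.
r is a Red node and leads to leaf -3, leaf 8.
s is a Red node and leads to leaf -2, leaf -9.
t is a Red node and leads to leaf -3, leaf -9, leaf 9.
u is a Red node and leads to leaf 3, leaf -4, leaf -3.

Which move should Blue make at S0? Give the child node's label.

North

f (Red): max(9, -1) = 9
g (Red): max(2, -1) = 2
h (Red): max(4, -2) = 4
a (Blue): min(9, 2, 4) = 2
j (Red): max(0, -4) = 0
k (Red): max(-5, -8, 6) = 6
m (Red): max(-8, 4) = 4
n (Red): max(2, 8) = 8
b (Blue): min(0, 6, 4, 8) = 0
p (Red): max(8, 0) = 8
q (Red): max(-7, -5) = -5
c (Blue): min(8, -5) = -5
North (Red): max(2, 0, -5) = 2
r (Red): max(-3, 8) = 8
s (Red): max(-2, -9) = -2
d (Blue): min(8, -2) = -2
t (Red): max(-3, -9, 9) = 9
u (Red): max(3, -4, -3) = 3
e (Blue): min(9, 3) = 3
South (Red): max(-2, 3) = 3
S0 (Blue): min(2, 3) = 2
Blue at S0 wants the lowest of {North=2, South=3}, so chooses North.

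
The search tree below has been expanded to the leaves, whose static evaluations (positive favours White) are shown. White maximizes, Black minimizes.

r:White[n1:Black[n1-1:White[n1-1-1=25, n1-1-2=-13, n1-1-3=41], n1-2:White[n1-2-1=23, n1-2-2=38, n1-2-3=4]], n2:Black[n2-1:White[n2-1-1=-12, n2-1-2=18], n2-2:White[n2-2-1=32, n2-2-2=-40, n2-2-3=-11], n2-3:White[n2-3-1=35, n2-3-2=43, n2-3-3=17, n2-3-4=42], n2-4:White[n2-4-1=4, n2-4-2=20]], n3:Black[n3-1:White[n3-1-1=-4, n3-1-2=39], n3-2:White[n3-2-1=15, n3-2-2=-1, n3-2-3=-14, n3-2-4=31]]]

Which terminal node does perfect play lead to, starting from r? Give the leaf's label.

n1-2-2

n1-1 (White): max(25, -13, 41) = 41
n1-2 (White): max(23, 38, 4) = 38
n1 (Black): min(41, 38) = 38
n2-1 (White): max(-12, 18) = 18
n2-2 (White): max(32, -40, -11) = 32
n2-3 (White): max(35, 43, 17, 42) = 43
n2-4 (White): max(4, 20) = 20
n2 (Black): min(18, 32, 43, 20) = 18
n3-1 (White): max(-4, 39) = 39
n3-2 (White): max(15, -1, -14, 31) = 31
n3 (Black): min(39, 31) = 31
r (White): max(38, 18, 31) = 38
At r, White picks n1 (highest: 38).
At n1, Black picks n1-2 (lowest: 38).
At n1-2, White picks n1-2-2 (highest: 38).
Terminal value 38.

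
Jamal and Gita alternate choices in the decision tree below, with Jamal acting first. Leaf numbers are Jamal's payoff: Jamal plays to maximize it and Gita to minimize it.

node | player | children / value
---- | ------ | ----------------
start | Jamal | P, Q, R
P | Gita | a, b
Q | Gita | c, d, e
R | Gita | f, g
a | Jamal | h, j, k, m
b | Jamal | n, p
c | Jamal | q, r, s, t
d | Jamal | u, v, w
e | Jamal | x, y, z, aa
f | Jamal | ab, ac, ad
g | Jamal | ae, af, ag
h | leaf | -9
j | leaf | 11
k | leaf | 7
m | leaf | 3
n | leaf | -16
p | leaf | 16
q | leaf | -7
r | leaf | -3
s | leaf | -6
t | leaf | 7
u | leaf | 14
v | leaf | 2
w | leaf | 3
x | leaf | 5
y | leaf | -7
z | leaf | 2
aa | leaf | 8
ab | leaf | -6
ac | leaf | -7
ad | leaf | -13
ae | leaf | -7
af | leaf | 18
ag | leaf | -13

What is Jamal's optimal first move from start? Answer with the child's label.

a (Jamal): max(-9, 11, 7, 3) = 11
b (Jamal): max(-16, 16) = 16
P (Gita): min(11, 16) = 11
c (Jamal): max(-7, -3, -6, 7) = 7
d (Jamal): max(14, 2, 3) = 14
e (Jamal): max(5, -7, 2, 8) = 8
Q (Gita): min(7, 14, 8) = 7
f (Jamal): max(-6, -7, -13) = -6
g (Jamal): max(-7, 18, -13) = 18
R (Gita): min(-6, 18) = -6
start (Jamal): max(11, 7, -6) = 11
Jamal at start wants the highest of {P=11, Q=7, R=-6}, so chooses P.

P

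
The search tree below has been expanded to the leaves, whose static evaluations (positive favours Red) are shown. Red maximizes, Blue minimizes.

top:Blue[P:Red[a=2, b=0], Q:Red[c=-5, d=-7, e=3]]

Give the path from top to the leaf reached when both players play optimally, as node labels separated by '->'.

P (Red): max(2, 0) = 2
Q (Red): max(-5, -7, 3) = 3
top (Blue): min(2, 3) = 2
At top, Blue picks P (lowest: 2).
At P, Red picks a (highest: 2).
Terminal value 2.

top -> P -> a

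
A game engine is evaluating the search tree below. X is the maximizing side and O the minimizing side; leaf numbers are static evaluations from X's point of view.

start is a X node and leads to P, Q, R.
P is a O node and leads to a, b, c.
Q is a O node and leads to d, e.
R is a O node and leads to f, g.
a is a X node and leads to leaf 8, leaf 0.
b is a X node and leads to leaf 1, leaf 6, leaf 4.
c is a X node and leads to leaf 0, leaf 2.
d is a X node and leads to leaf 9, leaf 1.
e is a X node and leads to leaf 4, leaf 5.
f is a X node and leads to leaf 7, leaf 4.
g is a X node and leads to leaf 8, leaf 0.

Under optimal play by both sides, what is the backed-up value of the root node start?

7

a (X): max(8, 0) = 8
b (X): max(1, 6, 4) = 6
c (X): max(0, 2) = 2
P (O): min(8, 6, 2) = 2
d (X): max(9, 1) = 9
e (X): max(4, 5) = 5
Q (O): min(9, 5) = 5
f (X): max(7, 4) = 7
g (X): max(8, 0) = 8
R (O): min(7, 8) = 7
start (X): max(2, 5, 7) = 7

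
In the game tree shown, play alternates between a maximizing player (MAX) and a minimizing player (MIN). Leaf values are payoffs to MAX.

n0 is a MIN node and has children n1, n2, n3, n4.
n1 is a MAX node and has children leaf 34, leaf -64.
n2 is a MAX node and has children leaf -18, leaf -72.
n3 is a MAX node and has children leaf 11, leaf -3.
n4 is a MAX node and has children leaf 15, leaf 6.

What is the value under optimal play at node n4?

15

n4 (MAX): max(15, 6) = 15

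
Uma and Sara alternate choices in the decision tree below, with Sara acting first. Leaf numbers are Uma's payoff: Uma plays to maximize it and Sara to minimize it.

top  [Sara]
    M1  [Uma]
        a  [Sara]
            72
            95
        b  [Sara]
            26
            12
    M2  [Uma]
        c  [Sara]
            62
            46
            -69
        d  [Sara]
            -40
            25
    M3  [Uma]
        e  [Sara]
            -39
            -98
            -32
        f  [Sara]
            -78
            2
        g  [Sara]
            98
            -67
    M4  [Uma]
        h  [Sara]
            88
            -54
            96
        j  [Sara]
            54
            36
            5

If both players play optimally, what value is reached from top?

a (Sara): min(72, 95) = 72
b (Sara): min(26, 12) = 12
M1 (Uma): max(72, 12) = 72
c (Sara): min(62, 46, -69) = -69
d (Sara): min(-40, 25) = -40
M2 (Uma): max(-69, -40) = -40
e (Sara): min(-39, -98, -32) = -98
f (Sara): min(-78, 2) = -78
g (Sara): min(98, -67) = -67
M3 (Uma): max(-98, -78, -67) = -67
h (Sara): min(88, -54, 96) = -54
j (Sara): min(54, 36, 5) = 5
M4 (Uma): max(-54, 5) = 5
top (Sara): min(72, -40, -67, 5) = -67

-67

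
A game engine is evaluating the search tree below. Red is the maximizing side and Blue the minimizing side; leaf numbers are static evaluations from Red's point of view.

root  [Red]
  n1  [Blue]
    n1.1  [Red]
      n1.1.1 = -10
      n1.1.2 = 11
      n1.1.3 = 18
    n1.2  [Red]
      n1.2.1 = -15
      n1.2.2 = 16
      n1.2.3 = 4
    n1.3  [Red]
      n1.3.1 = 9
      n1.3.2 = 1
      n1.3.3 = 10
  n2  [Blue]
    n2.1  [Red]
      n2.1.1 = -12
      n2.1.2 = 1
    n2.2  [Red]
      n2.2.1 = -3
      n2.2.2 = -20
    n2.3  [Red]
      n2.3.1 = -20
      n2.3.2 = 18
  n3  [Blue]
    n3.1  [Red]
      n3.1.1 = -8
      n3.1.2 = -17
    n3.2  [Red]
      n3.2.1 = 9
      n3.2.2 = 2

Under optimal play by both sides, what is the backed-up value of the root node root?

10

n1.1 (Red): max(-10, 11, 18) = 18
n1.2 (Red): max(-15, 16, 4) = 16
n1.3 (Red): max(9, 1, 10) = 10
n1 (Blue): min(18, 16, 10) = 10
n2.1 (Red): max(-12, 1) = 1
n2.2 (Red): max(-3, -20) = -3
n2.3 (Red): max(-20, 18) = 18
n2 (Blue): min(1, -3, 18) = -3
n3.1 (Red): max(-8, -17) = -8
n3.2 (Red): max(9, 2) = 9
n3 (Blue): min(-8, 9) = -8
root (Red): max(10, -3, -8) = 10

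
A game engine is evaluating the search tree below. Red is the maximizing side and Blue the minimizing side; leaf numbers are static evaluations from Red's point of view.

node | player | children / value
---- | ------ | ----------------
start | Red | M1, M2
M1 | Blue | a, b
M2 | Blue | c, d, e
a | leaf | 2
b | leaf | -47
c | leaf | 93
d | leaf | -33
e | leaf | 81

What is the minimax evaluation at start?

M1 (Blue): min(2, -47) = -47
M2 (Blue): min(93, -33, 81) = -33
start (Red): max(-47, -33) = -33

-33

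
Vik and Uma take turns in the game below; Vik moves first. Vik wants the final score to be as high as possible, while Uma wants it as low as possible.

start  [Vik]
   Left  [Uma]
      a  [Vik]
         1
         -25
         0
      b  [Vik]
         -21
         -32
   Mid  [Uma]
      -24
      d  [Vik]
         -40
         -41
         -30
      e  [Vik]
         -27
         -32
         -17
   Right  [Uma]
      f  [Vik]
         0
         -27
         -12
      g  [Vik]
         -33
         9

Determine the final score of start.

0

a (Vik): max(1, -25, 0) = 1
b (Vik): max(-21, -32) = -21
Left (Uma): min(1, -21) = -21
d (Vik): max(-40, -41, -30) = -30
e (Vik): max(-27, -32, -17) = -17
Mid (Uma): min(-24, -30, -17) = -30
f (Vik): max(0, -27, -12) = 0
g (Vik): max(-33, 9) = 9
Right (Uma): min(0, 9) = 0
start (Vik): max(-21, -30, 0) = 0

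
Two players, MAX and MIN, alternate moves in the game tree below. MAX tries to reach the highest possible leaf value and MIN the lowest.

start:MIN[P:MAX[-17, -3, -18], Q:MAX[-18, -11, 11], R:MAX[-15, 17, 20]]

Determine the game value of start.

-3

P (MAX): max(-17, -3, -18) = -3
Q (MAX): max(-18, -11, 11) = 11
R (MAX): max(-15, 17, 20) = 20
start (MIN): min(-3, 11, 20) = -3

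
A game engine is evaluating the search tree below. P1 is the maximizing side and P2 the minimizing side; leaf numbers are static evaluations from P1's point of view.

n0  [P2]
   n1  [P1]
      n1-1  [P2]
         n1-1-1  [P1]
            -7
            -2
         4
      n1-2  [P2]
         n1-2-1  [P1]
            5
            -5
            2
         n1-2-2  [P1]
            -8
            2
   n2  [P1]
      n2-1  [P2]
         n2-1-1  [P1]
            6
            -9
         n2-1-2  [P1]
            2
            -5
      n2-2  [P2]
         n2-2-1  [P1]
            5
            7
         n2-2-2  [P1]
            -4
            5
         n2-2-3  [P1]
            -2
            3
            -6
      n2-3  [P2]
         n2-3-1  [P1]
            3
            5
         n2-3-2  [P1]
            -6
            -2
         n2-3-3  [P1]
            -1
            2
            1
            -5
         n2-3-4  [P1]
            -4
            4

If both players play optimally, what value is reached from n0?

2

n1-1-1 (P1): max(-7, -2) = -2
n1-1 (P2): min(-2, 4) = -2
n1-2-1 (P1): max(5, -5, 2) = 5
n1-2-2 (P1): max(-8, 2) = 2
n1-2 (P2): min(5, 2) = 2
n1 (P1): max(-2, 2) = 2
n2-1-1 (P1): max(6, -9) = 6
n2-1-2 (P1): max(2, -5) = 2
n2-1 (P2): min(6, 2) = 2
n2-2-1 (P1): max(5, 7) = 7
n2-2-2 (P1): max(-4, 5) = 5
n2-2-3 (P1): max(-2, 3, -6) = 3
n2-2 (P2): min(7, 5, 3) = 3
n2-3-1 (P1): max(3, 5) = 5
n2-3-2 (P1): max(-6, -2) = -2
n2-3-3 (P1): max(-1, 2, 1, -5) = 2
n2-3-4 (P1): max(-4, 4) = 4
n2-3 (P2): min(5, -2, 2, 4) = -2
n2 (P1): max(2, 3, -2) = 3
n0 (P2): min(2, 3) = 2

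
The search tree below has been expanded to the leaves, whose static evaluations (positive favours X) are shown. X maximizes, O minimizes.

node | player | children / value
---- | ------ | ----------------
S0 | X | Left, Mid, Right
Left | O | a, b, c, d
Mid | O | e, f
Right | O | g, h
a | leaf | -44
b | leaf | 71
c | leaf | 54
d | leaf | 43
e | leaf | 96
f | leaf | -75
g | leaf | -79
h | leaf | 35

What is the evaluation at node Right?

-79

Right (O): min(-79, 35) = -79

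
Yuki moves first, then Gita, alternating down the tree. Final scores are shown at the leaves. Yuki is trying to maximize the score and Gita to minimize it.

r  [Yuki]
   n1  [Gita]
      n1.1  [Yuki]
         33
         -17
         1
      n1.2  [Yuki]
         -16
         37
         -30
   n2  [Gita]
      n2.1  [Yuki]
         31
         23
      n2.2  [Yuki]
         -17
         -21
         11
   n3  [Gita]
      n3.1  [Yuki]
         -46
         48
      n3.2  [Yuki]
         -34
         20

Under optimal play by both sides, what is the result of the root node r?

n1.1 (Yuki): max(33, -17, 1) = 33
n1.2 (Yuki): max(-16, 37, -30) = 37
n1 (Gita): min(33, 37) = 33
n2.1 (Yuki): max(31, 23) = 31
n2.2 (Yuki): max(-17, -21, 11) = 11
n2 (Gita): min(31, 11) = 11
n3.1 (Yuki): max(-46, 48) = 48
n3.2 (Yuki): max(-34, 20) = 20
n3 (Gita): min(48, 20) = 20
r (Yuki): max(33, 11, 20) = 33

33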